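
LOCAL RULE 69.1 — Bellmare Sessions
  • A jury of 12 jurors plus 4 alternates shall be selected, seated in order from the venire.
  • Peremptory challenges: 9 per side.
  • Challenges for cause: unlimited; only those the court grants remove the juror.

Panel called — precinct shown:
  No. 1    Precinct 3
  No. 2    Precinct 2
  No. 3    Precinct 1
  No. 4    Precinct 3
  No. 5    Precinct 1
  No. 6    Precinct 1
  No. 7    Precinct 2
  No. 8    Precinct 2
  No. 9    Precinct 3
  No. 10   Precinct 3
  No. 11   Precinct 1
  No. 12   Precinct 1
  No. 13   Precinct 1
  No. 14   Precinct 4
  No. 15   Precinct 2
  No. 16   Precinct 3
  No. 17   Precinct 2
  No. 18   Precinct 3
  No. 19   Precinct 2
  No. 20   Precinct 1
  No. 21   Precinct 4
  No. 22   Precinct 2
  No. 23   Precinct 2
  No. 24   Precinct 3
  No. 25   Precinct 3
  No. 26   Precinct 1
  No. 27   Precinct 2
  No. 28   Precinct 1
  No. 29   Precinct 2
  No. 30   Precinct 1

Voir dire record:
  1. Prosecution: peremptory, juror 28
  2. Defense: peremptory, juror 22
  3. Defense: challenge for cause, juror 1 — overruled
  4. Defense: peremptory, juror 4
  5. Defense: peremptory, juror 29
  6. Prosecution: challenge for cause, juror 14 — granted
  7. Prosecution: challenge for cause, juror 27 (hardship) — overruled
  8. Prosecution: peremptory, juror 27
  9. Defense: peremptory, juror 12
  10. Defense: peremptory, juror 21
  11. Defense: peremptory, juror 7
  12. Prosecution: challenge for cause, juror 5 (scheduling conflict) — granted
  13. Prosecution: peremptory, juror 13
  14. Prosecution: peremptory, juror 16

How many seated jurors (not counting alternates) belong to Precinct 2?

5

Removed: #4, #5, #7, #12, #13, #14, #16, #21, #22, #27, #28, #29.
Seated jurors 1–12: #1, #2, #3, #6, #8, #9, #10, #11, #15, #17, #18, #19 (alternates #20, #23, #24, #25 not counted).
Of those, in Precinct 2: #2, #8, #15, #17, #19 → 5.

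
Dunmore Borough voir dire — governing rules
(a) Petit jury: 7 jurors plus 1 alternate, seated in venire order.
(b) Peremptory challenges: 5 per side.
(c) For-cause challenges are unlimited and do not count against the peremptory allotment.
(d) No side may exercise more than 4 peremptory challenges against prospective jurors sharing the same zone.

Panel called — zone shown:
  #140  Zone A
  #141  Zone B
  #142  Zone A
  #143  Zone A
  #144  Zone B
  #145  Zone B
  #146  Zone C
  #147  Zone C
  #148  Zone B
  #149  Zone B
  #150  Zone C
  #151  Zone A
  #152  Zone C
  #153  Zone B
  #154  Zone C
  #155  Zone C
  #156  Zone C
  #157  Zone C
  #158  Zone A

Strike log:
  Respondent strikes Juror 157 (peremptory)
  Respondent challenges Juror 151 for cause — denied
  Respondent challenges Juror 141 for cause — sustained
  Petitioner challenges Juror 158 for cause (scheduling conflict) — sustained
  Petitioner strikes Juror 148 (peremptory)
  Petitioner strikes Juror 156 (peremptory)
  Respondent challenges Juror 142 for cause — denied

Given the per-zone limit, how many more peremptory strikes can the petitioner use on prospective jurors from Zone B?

Petitioner peremptories so far: #148, #156 — 2 of 5 used, 3 left overall.
Against Zone B: #148 — 1 used; per-zone cap 4 leaves 3.
Binding limit: min(3, 3) = 3.

3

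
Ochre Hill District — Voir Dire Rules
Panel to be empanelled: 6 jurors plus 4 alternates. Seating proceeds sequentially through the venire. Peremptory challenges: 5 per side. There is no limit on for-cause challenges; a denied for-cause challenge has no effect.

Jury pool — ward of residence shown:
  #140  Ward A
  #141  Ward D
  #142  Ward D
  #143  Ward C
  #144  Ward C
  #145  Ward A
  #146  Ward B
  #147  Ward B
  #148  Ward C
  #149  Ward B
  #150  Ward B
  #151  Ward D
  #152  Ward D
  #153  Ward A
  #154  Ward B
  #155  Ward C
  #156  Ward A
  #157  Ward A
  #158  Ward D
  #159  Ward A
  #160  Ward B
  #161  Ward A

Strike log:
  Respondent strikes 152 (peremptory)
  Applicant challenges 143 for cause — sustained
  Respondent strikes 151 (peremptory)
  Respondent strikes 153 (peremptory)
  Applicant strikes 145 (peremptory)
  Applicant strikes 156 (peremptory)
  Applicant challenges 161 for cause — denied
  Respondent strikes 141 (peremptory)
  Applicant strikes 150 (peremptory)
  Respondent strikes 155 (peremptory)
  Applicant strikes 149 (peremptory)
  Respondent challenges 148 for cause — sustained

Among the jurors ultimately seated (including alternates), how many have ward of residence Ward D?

Removed: #141, #143, #145, #148, #149, #150, #151, #152, #153, #155, #156.
Seated (10 incl. alternates): #140, #142, #144, #146, #147, #154, #157, #158, #159, #160.
Of those, in Ward D: #142, #158 → 2.

2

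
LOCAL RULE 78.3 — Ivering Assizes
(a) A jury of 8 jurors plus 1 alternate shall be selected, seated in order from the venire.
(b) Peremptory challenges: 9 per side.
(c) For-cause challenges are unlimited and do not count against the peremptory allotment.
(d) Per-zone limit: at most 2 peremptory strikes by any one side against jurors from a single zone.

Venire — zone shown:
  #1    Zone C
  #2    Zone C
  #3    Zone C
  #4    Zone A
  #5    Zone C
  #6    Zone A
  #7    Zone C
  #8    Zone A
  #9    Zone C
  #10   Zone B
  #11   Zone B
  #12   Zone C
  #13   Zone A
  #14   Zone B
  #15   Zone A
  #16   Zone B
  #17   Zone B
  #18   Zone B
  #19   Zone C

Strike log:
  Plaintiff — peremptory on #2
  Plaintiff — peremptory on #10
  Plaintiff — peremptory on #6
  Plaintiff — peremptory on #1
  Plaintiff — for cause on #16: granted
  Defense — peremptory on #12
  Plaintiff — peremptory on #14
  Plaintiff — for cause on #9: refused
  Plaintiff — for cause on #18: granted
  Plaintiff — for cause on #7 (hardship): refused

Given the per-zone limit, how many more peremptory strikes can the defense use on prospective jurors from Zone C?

Defense peremptories so far: #12 — 1 of 9 used, 8 left overall.
Against Zone C: #12 — 1 used; per-zone cap 2 leaves 1.
Binding limit: min(8, 1) = 1.

1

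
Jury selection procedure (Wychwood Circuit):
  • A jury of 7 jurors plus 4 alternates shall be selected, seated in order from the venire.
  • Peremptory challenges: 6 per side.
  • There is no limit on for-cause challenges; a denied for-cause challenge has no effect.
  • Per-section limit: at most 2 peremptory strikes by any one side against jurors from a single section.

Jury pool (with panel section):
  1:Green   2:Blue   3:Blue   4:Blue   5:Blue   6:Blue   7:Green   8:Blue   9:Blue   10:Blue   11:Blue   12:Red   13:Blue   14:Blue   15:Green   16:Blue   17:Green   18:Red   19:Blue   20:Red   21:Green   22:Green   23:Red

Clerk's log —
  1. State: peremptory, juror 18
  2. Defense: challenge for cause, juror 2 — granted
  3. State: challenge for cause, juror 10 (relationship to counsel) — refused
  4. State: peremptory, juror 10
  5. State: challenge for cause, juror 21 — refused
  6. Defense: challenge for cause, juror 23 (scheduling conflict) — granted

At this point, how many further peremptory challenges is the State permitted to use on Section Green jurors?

2

State peremptories so far: #18, #10 — 2 of 6 used, 4 left overall.
Against Section Green: none yet — per-section cap 2 leaves 2.
Binding limit: min(4, 2) = 2.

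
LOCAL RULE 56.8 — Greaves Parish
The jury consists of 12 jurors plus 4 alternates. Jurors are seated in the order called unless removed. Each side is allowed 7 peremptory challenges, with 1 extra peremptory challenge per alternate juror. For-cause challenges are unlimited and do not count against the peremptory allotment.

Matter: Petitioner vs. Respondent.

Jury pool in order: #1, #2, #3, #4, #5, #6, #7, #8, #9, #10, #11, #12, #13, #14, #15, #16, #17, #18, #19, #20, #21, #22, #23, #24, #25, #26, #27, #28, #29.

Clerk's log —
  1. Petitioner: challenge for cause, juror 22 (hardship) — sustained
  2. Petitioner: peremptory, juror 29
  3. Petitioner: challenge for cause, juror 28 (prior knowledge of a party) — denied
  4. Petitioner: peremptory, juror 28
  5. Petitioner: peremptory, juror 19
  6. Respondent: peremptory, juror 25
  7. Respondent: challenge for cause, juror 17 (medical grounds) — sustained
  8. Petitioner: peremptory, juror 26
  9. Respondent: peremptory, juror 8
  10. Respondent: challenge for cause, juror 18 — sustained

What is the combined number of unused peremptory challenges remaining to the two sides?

16

Petitioner allotment: 7 base + 1 × 4 alternates = 11. Respondent allotment: 7 base + 1 × 4 alternates = 11.
Petitioner peremptories used: #29, #28, #19, #26 — 4 (for-cause on #22, #28 don't count).
Respondent peremptories used: #25, #8 — 2 (for-cause on #17, #18 don't count).
Remaining: (11 − 4) + (11 − 2) = 16.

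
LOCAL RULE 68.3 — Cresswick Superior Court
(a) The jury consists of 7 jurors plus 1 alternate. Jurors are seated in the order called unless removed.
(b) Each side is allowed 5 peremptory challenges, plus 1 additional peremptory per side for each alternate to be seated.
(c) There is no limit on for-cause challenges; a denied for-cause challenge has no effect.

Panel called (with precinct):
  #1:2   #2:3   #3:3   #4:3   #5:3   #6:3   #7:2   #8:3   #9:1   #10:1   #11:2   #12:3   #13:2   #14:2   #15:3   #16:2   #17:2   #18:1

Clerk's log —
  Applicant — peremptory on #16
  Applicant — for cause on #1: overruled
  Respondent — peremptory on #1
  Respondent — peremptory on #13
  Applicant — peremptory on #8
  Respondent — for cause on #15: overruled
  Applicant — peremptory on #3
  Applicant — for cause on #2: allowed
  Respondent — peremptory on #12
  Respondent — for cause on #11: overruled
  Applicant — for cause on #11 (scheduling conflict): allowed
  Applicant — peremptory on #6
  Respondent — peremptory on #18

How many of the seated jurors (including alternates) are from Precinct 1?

Removed: #1, #2, #3, #6, #8, #11, #12, #13, #16, #18.
Seated (8 incl. alternates): #4, #5, #7, #9, #10, #14, #15, #17.
Of those, in Precinct 1: #9, #10 → 2.

2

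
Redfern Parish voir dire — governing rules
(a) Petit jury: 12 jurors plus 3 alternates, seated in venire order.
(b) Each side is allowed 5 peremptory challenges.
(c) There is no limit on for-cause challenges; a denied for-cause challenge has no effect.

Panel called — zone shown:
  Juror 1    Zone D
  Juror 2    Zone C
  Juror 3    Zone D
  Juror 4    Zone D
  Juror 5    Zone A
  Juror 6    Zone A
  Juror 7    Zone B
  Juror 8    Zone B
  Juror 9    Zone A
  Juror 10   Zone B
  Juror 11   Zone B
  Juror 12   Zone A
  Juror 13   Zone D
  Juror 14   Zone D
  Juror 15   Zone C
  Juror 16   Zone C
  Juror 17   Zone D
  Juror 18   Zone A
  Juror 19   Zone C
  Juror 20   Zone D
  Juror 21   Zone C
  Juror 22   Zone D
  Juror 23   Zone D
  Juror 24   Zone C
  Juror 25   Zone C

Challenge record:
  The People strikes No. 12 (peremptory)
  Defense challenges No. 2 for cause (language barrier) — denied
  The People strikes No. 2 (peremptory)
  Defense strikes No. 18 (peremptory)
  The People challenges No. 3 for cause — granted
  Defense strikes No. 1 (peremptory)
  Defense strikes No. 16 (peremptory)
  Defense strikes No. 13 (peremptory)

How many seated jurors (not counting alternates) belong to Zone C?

2

Removed: #1, #2, #3, #12, #13, #16, #18.
Seated jurors 1–12: #4, #5, #6, #7, #8, #9, #10, #11, #14, #15, #17, #19 (alternates #20, #21, #22 not counted).
Of those, in Zone C: #15, #19 → 2.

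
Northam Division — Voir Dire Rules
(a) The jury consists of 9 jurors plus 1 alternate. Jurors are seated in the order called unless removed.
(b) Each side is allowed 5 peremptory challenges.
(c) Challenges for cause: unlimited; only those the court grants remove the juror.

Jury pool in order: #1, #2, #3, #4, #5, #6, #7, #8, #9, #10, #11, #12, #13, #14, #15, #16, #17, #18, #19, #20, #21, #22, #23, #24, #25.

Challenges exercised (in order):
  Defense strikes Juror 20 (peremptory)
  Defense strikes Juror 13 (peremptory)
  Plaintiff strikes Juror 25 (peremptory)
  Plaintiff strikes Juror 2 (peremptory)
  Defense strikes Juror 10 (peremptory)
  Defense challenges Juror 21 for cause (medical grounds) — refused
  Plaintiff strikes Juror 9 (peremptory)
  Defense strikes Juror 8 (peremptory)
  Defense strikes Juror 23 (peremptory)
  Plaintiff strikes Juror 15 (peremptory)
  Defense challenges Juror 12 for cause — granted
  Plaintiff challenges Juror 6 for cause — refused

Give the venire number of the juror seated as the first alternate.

Removed: #2, #8, #9, #10, #12, #13, #15, #20, #23, #25. (#6, #21 stay — for-cause denied.)
Seating in order: seats 1–9 → #1, #3, #4, #5, #6, #7, #11, #14, #16; alternates → #17.
So alternate 1 is #17.

17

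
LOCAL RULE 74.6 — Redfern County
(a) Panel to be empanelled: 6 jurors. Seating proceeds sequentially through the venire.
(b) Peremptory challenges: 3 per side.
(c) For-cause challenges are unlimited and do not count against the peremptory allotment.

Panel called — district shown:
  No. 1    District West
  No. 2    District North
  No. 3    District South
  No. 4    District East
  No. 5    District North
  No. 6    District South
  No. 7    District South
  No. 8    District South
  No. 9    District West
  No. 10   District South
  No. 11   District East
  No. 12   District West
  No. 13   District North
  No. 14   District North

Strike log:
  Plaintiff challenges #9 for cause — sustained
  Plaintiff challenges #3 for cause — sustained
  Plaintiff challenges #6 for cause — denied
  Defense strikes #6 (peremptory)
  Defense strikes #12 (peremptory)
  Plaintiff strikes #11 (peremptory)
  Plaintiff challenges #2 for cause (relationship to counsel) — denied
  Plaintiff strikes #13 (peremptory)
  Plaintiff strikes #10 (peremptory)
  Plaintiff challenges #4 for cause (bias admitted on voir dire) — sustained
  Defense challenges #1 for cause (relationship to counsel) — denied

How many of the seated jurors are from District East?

0

Removed: #3, #4, #6, #9, #10, #11, #12, #13.
Seated jurors 1–6: #1, #2, #5, #7, #8, #14.
None of those are in District East → 0.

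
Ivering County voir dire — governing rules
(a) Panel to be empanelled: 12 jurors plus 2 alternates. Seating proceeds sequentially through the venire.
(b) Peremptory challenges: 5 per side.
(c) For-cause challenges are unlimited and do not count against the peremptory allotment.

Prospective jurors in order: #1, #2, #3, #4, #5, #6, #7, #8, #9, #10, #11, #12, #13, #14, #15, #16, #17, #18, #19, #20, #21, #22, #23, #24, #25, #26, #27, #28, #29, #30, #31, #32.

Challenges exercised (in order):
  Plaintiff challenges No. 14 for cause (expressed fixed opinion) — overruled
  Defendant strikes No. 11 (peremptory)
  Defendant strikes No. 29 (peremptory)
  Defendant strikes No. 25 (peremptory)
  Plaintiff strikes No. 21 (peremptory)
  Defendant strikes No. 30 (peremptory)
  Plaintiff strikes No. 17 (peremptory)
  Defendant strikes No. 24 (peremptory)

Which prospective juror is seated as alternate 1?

Removed: #11, #17, #21, #24, #25, #29, #30. (#14 stays — for-cause denied.)
Seating in order: seats 1–12 → #1, #2, #3, #4, #5, #6, #7, #8, #9, #10, #12, #13; alternates → #14, #15.
So alternate 1 is #14.

14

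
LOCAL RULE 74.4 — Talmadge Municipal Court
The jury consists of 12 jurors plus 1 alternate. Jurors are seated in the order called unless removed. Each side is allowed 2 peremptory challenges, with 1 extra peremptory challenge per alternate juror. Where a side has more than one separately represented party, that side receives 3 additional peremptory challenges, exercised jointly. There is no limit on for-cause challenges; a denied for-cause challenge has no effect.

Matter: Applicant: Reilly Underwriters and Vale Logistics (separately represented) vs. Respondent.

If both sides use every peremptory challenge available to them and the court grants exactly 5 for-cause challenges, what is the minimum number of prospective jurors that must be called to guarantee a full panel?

Seats to fill: 12 + 1 alternates = 13.
Peremptories — Applicant: 2 + 1×1 + 3 = 6; Respondent: 2 + 1×1 = 3; total 9.
For-cause removals: 5.
Minimum venire: 13 + 9 + 5 = 27.

27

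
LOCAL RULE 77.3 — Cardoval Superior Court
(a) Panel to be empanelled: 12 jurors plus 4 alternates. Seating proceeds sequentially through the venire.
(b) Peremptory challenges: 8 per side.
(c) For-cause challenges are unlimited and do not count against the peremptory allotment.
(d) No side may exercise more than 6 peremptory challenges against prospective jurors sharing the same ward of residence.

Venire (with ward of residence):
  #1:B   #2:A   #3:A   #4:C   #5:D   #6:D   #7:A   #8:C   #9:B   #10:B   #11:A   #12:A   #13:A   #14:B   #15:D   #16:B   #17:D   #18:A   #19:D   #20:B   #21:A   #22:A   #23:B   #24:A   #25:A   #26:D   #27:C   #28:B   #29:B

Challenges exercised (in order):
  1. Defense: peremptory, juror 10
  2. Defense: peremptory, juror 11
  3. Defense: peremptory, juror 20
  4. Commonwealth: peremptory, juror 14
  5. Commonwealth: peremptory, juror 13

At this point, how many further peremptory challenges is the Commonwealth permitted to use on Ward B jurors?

Commonwealth peremptories so far: #14, #13 — 2 of 8 used, 6 left overall.
Against Ward B: #14 — 1 used; per-ward cap 6 leaves 5.
Binding limit: min(6, 5) = 5.

5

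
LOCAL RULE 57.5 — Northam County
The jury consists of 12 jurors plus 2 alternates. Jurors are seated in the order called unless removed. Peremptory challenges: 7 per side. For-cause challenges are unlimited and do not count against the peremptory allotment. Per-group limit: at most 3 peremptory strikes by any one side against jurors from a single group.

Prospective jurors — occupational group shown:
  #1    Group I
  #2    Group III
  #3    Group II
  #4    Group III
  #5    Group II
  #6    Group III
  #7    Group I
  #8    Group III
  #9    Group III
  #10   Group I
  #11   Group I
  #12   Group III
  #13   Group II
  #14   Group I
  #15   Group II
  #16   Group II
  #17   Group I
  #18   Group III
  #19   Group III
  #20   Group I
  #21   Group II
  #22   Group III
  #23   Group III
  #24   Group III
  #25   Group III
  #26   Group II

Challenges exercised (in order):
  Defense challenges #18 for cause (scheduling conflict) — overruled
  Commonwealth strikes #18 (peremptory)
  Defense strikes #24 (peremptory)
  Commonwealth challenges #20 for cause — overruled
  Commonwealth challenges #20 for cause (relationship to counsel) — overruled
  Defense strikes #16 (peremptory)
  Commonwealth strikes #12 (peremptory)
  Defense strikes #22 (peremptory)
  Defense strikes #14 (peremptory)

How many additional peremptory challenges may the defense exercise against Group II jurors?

2

Defense peremptories so far: #24, #16, #22, #14 — 4 of 7 used, 3 left overall.
Against Group II: #16 — 1 used; per-group cap 3 leaves 2.
Binding limit: min(3, 2) = 2.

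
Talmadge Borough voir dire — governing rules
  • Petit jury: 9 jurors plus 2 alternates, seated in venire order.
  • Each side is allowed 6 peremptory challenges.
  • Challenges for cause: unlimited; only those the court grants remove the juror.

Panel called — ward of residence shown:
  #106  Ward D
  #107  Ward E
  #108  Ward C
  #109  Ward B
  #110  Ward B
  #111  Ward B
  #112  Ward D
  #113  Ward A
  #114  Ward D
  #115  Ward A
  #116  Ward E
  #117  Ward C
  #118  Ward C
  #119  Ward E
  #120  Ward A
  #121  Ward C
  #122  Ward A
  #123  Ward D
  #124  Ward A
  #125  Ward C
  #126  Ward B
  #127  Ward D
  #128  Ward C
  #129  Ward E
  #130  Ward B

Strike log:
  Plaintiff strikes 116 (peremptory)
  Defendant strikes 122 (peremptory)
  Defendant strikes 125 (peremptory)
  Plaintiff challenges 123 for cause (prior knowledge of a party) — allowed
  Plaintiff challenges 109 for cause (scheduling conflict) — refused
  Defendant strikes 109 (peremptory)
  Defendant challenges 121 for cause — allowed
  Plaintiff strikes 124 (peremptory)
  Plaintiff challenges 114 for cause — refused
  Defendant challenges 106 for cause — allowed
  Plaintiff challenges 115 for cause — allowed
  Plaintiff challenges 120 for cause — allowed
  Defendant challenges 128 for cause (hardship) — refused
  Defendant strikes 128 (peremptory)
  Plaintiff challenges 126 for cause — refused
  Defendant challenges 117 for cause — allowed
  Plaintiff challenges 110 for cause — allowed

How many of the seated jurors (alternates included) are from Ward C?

2

Removed: #106, #109, #110, #115, #116, #117, #120, #121, #122, #123, #124, #125, #128.
Seated (11 incl. alternates): #107, #108, #111, #112, #113, #114, #118, #119, #126, #127, #129.
Of those, in Ward C: #108, #118 → 2.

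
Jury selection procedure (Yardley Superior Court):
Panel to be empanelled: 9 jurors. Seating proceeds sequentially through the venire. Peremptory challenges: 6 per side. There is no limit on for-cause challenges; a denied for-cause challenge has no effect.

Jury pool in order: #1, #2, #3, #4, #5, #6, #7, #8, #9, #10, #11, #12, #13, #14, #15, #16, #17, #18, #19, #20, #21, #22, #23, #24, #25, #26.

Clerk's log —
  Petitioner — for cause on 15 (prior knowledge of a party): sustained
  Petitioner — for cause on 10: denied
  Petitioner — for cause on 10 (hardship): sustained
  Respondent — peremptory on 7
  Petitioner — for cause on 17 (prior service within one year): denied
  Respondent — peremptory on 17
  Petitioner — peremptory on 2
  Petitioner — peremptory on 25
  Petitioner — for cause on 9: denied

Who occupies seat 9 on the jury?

Removed: #2, #7, #10, #15, #17, #25. (#9 stays — for-cause denied.)
Filling seats in venire order through position 9: #1, #3, #4, #5, #6, #8, #9, #11, #12.
So seat 9 is #12.

12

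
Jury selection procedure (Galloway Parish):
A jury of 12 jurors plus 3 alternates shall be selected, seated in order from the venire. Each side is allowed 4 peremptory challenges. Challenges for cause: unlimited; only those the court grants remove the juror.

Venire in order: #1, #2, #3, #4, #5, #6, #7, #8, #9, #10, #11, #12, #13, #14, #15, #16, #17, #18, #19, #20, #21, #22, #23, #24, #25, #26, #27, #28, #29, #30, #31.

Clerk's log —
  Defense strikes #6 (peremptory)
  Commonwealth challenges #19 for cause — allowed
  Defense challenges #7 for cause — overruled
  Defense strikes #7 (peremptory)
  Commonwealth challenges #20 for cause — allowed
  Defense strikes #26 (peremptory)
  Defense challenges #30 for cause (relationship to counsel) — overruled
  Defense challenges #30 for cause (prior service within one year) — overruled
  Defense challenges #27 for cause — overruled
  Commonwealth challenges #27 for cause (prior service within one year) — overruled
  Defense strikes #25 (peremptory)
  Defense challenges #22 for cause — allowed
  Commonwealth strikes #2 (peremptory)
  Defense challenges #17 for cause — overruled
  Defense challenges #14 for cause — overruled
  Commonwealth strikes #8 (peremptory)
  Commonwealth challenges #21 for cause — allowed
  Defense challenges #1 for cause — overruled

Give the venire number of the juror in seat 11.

Removed: #2, #6, #7, #8, #19, #20, #21, #22, #25, #26. (#1, #14, #17, #27, #30 stay — for-cause denied.)
Seating in order: seats 1–12 → #1, #3, #4, #5, #9, #10, #11, #12, #13, #14, #15, #16; alternates → #17, #18, #23.
So seat 11 is #15.

15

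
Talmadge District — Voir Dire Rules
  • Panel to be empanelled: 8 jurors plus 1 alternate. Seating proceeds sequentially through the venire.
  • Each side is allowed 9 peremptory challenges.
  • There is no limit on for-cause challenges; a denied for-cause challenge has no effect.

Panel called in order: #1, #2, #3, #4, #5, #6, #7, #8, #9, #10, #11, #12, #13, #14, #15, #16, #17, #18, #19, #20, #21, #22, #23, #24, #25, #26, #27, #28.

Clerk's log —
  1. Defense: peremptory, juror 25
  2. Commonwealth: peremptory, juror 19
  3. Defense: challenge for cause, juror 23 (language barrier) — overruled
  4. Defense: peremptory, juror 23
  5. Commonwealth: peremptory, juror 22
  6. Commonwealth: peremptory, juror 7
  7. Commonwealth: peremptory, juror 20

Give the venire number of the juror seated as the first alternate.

10

Removed: #7, #19, #20, #22, #23, #25.
Seating in order: seats 1–8 → #1, #2, #3, #4, #5, #6, #8, #9; alternates → #10.
So alternate 1 is #10.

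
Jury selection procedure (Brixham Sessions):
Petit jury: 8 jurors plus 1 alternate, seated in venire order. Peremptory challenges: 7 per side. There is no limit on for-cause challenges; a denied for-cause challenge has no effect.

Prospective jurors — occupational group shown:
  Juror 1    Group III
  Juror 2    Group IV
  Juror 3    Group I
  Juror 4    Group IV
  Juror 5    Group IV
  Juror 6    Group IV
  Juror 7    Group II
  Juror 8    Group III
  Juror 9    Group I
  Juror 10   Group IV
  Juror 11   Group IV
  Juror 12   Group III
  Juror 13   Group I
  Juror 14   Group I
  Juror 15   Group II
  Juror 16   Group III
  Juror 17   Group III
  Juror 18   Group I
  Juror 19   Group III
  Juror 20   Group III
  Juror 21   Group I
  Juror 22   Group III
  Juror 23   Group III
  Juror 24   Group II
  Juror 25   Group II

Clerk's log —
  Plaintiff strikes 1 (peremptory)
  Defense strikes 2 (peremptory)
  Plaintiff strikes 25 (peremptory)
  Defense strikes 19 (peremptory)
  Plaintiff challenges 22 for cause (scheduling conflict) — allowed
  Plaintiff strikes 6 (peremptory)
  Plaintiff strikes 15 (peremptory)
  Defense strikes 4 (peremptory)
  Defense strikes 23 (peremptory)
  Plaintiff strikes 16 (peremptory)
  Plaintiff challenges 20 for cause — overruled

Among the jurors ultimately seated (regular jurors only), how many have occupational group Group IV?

Removed: #1, #2, #4, #6, #15, #16, #19, #22, #23, #25.
Seated jurors 1–8: #3, #5, #7, #8, #9, #10, #11, #12 (alternates #13 not counted).
Of those, in Group IV: #5, #10, #11 → 3.

3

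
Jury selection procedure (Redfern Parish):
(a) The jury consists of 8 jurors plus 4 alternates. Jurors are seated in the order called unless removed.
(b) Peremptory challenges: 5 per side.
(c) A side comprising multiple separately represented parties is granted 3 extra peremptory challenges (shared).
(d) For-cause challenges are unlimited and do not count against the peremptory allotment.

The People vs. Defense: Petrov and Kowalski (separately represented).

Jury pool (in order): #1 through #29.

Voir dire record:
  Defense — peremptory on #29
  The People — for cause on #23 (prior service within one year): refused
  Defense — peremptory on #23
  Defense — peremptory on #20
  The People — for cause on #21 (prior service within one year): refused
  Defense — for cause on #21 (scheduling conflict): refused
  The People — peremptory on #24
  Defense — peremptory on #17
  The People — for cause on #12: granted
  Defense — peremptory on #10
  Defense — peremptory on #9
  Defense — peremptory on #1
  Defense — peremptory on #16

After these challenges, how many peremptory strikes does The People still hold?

The People allotment: 5.
The People peremptories used: #24 — 1 (for-cause on #23, #21, #12 don't count).
Remaining: 5 − 1 = 4.

4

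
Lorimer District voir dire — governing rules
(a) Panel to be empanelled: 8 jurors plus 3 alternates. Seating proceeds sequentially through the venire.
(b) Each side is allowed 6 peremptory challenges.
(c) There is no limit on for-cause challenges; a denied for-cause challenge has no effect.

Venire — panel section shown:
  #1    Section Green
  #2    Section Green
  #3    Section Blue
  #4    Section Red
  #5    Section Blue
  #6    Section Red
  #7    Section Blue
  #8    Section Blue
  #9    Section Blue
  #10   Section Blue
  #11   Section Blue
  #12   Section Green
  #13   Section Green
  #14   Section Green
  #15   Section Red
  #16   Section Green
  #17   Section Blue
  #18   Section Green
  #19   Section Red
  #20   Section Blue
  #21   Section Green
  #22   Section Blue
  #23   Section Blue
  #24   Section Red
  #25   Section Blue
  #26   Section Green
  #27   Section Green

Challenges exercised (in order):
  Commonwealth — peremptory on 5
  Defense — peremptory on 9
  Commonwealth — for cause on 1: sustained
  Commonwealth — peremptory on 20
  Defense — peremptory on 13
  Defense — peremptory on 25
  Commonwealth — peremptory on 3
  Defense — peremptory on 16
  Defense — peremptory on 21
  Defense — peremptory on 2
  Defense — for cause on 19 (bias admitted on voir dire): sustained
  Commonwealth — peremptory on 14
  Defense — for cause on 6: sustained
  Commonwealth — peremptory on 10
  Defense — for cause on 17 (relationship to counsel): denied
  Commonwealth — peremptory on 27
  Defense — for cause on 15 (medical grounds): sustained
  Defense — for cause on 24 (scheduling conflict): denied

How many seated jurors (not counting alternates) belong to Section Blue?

5

Removed: #1, #2, #3, #5, #6, #9, #10, #13, #14, #15, #16, #19, #20, #21, #25, #27.
Seated jurors 1–8: #4, #7, #8, #11, #12, #17, #18, #22 (alternates #23, #24, #26 not counted).
Of those, in Section Blue: #7, #8, #11, #17, #22 → 5.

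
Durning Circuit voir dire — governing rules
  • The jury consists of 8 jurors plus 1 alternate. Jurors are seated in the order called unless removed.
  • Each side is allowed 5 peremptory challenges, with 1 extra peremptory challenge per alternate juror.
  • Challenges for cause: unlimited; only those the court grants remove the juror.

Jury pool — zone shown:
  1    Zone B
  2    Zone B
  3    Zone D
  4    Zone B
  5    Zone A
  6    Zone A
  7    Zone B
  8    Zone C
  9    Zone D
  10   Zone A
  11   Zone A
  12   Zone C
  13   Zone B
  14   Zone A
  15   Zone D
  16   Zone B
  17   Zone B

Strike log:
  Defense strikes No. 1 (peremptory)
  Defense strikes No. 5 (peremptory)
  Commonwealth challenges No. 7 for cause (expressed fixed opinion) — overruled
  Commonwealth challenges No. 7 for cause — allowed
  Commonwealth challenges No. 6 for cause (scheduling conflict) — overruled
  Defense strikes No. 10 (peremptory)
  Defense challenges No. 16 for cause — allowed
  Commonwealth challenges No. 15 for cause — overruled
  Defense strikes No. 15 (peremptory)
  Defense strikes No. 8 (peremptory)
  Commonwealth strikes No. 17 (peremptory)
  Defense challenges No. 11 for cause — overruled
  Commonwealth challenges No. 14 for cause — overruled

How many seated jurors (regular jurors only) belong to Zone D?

Removed: #1, #5, #7, #8, #10, #15, #16, #17.
Seated jurors 1–8: #2, #3, #4, #6, #9, #11, #12, #13 (alternates #14 not counted).
Of those, in Zone D: #3, #9 → 2.

2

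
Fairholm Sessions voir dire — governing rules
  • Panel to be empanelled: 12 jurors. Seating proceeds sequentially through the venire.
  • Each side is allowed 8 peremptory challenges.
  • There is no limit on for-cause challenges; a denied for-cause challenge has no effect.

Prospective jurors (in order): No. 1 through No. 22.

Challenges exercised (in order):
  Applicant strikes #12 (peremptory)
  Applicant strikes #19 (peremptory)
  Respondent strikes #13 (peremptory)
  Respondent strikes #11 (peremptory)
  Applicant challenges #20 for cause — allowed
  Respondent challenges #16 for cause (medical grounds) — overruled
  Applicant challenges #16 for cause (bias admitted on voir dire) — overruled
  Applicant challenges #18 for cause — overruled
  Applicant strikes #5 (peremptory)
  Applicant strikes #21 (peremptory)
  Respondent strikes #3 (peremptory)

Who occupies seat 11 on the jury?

Removed: #3, #5, #11, #12, #13, #19, #20, #21. (#16, #18 stay — for-cause denied.)
Seating in order: seats 1–12 → #1, #2, #4, #6, #7, #8, #9, #10, #14, #15, #16, #17.
So seat 11 is #16.

16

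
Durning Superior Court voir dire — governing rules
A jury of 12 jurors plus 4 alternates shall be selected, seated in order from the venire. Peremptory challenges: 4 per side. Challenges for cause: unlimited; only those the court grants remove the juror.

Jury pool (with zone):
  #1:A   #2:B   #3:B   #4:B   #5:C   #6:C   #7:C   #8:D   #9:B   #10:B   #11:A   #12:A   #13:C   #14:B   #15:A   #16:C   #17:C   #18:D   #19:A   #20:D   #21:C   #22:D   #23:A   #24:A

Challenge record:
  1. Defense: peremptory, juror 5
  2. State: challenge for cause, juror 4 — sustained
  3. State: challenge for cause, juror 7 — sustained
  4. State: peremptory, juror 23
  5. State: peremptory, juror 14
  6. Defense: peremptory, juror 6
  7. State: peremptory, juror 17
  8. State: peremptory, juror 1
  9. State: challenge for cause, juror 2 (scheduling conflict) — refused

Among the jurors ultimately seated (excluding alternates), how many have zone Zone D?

2

Removed: #1, #4, #5, #6, #7, #14, #17, #23.
Seated jurors 1–12: #2, #3, #8, #9, #10, #11, #12, #13, #15, #16, #18, #19 (alternates #20, #21, #22, #24 not counted).
Of those, in Zone D: #8, #18 → 2.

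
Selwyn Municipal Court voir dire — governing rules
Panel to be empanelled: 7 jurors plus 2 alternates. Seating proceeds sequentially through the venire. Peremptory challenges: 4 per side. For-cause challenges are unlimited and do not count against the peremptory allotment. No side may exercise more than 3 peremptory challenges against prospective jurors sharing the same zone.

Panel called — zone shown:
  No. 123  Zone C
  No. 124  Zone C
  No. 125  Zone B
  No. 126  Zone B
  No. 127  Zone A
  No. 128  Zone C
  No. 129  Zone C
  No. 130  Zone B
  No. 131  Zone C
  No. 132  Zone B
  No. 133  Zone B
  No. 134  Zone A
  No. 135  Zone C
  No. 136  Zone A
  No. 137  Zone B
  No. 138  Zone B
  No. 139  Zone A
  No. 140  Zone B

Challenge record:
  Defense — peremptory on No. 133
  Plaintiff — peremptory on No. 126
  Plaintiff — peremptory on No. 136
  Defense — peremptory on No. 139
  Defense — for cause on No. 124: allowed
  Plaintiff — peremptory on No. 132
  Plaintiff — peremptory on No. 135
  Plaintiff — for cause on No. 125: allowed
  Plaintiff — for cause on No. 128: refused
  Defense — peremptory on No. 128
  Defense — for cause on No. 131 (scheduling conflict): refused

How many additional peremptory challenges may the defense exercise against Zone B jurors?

Defense peremptories so far: #133, #139, #128 — 3 of 4 used, 1 left overall.
Against Zone B: #133 — 1 used; per-zone cap 3 leaves 2.
Binding limit: min(1, 2) = 1.

1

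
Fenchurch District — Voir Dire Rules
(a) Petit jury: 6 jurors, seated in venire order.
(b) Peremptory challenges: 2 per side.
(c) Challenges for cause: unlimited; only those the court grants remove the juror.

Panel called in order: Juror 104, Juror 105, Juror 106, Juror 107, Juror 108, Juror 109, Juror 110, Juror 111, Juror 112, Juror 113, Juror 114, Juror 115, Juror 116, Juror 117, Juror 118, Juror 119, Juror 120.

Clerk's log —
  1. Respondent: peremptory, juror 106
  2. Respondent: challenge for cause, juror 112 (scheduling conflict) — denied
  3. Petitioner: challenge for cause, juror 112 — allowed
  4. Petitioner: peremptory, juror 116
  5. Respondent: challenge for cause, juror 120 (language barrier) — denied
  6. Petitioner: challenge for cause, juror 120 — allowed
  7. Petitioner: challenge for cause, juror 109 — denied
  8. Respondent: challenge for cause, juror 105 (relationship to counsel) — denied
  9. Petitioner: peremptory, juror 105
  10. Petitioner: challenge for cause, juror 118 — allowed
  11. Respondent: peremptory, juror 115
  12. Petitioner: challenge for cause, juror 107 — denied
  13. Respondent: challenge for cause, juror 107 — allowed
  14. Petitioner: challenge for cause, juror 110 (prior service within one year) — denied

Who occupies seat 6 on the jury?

Removed: #105, #106, #107, #112, #115, #116, #118, #120. (#109, #110 stay — for-cause denied.)
Filling seats in venire order through position 6: #104, #108, #109, #110, #111, #113.
So seat 6 is #113.

113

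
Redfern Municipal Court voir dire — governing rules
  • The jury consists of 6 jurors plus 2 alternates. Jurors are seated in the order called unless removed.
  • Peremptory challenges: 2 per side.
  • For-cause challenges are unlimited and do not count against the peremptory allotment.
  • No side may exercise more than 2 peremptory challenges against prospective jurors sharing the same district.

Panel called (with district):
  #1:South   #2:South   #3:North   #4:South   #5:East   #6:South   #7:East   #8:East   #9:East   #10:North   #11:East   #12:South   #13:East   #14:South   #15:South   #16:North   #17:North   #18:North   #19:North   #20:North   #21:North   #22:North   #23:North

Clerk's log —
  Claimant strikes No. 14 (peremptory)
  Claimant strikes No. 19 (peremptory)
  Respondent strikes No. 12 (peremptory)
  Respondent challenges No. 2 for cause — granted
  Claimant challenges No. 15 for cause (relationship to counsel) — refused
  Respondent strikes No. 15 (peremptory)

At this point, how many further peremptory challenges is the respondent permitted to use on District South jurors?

Respondent peremptories so far: #12, #15 — 2 of 2 used, 0 left overall.
Against District South: #12, #15 — 2 used; per-district cap 2 leaves 0.
Binding limit: min(0, 0) = 0.

0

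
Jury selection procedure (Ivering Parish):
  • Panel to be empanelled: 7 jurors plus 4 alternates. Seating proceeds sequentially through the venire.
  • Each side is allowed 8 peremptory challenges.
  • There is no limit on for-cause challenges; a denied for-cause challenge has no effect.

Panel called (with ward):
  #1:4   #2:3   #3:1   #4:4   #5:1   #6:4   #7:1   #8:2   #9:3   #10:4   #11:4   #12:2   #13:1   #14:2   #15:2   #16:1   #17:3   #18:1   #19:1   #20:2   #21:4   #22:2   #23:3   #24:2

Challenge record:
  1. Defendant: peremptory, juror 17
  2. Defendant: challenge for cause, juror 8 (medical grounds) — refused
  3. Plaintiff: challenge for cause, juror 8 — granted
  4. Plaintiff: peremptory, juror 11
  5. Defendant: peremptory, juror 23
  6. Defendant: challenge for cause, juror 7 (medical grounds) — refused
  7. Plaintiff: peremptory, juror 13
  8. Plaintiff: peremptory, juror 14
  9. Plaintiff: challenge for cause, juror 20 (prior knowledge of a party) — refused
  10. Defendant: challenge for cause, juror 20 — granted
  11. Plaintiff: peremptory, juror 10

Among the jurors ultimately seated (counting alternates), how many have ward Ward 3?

Removed: #8, #10, #11, #13, #14, #17, #20, #23.
Seated (11 incl. alternates): #1, #2, #3, #4, #5, #6, #7, #9, #12, #15, #16.
Of those, in Ward 3: #2, #9 → 2.

2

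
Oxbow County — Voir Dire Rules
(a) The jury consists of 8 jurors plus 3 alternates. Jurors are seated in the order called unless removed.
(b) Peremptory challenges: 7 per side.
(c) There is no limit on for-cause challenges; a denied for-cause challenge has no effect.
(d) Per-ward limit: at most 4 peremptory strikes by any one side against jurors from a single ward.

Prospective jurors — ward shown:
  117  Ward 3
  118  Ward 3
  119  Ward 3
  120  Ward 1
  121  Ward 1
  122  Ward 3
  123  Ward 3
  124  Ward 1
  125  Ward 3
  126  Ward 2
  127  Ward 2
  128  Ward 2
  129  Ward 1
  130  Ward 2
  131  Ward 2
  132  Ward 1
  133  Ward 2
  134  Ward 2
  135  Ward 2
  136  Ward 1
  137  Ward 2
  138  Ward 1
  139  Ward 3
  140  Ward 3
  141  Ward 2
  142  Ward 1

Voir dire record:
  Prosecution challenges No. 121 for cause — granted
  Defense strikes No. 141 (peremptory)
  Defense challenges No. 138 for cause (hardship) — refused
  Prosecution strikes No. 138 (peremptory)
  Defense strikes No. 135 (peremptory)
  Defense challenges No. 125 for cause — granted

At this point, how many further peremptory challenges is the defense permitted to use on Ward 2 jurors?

Defense peremptories so far: #141, #135 — 2 of 7 used, 5 left overall.
Against Ward 2: #141, #135 — 2 used; per-ward cap 4 leaves 2.
Binding limit: min(5, 2) = 2.

2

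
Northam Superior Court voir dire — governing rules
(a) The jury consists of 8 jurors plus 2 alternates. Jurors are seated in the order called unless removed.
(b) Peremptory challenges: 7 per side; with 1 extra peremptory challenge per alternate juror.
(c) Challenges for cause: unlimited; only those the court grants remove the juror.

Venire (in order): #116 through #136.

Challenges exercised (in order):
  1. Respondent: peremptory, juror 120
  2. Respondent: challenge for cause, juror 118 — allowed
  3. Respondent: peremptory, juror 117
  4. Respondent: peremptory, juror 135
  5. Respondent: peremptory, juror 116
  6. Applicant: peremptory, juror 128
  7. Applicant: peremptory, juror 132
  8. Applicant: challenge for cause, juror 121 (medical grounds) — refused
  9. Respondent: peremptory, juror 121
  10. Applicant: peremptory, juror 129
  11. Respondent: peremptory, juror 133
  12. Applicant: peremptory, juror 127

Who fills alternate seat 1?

Removed: #116, #117, #118, #120, #121, #127, #128, #129, #132, #133, #135.
Seating in order: seats 1–8 → #119, #122, #123, #124, #125, #126, #130, #131; alternates → #134, #136.
So alternate 1 is #134.

134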